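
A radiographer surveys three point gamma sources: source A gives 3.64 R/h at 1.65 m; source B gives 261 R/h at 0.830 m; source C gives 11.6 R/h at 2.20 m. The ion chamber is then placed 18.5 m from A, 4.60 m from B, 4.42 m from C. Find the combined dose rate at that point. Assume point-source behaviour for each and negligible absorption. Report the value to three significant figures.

11.4 R/h

Each source contributes Iᵢ·(dᵢ/rᵢ)²; contributions add.
A: 3.64 × (1.65/18.5)² = 0.02896 R/h
B: 261 × (0.830/4.60)² = 8.497 R/h
C: 11.6 × (2.20/4.42)² = 2.874 R/h
Total = 0.02896 + 8.497 + 2.874 = 11.40 R/h.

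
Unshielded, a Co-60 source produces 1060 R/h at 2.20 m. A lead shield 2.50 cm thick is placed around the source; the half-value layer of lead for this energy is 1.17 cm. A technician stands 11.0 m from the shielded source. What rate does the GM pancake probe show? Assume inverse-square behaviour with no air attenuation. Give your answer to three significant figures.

Distance alone: (2.20/11.0)² = 0.04000, so 1060 × 0.04000 = 42.40 R/h.
Shield: 2.50/1.17 = 2.137 half-value layers → attenuation 2^(−2.137) = 0.2274.
Combined: 42.40 × 0.2274 = 9.642 R/h.

9.64 R/h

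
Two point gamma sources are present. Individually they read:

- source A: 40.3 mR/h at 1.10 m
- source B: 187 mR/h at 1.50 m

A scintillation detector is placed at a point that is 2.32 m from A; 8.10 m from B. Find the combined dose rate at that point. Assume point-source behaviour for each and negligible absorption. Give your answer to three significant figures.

By superposition, sum each source's inverse-square contribution:
A: 40.3 × (1.10/2.32)² = 9.060 mR/h
B: 187 × (1.50/8.10)² = 6.413 mR/h
Total = 9.060 + 6.413 = 15.47 mR/h.

15.5 mR/h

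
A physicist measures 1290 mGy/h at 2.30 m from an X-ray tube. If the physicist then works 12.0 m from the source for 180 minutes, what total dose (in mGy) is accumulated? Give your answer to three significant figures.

142 mGy

Applying the 1/r² law, rate at 12.0 m:
1290 × (2.30/12.0)² = 1290 × 0.03674 = 47.39 mGy/h.
Dose = rate × time = 47.39 mGy/h × 3.000 h = 142.2 mGy.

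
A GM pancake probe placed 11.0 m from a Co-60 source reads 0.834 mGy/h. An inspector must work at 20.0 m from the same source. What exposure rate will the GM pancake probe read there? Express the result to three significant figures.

0.252 mGy/h

Using I₁d₁² = I₂d₂², scaling from 11.0 m to 20.0 m:
0.834 × (11.0/20.0)² = 0.834 × 0.3025 = 0.2523 mGy/h.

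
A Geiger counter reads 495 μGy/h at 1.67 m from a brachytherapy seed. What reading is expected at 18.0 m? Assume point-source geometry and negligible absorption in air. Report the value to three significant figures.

4.26 μGy/h

Since intensity falls as 1/r², the rate at 18.0 m is
495 × (1.67/18.0)² = 495 × 0.008608 = 4.261 μGy/h.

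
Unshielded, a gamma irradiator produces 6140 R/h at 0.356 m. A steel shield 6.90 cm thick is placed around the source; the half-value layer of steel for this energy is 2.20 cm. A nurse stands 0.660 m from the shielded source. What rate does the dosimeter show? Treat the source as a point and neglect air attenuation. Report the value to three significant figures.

Distance alone: 6140 × (0.356/0.660)² = 6140 × 0.2909 = 1786 R/h.
Shield: 6.90/2.20 = 3.136 half-value layers → attenuation 2^(−3.136) = 0.1138.
Combined: 1786 × 0.1138 = 203.2 R/h.

203 R/h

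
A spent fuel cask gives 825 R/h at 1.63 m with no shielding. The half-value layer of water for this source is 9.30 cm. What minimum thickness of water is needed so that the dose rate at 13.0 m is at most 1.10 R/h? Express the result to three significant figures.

At 13.0 m, distance alone gives 825 × (1.63/13.0)² = 825 × 0.01572 = 12.97 R/h.
Further attenuation needed: 12.97/1.10 = 11.79.
n = log₂(11.79) = 3.559 half-value layers.
Thickness = 3.559 × 9.30 cm = 33.10 cm.

33.1 cm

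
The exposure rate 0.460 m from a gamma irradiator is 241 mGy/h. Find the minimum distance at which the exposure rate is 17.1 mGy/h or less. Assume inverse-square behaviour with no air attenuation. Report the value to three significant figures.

Applying the 1/r² law, d₂ = d₁·√(I₁/I₂).
I₁/I₂ = 241/17.1 = 14.09, so d₂ = 0.460 × √14.09 = 1.727 m.

1.73 m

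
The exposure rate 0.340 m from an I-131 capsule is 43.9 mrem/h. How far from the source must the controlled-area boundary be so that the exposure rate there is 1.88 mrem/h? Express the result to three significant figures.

By the inverse-square law, d₂ = d₁·√(I₁/I₂).
I₁/I₂ = 43.9/1.88 = 23.35, so d₂ = 0.340 × √23.35 = 1.643 m.

1.64 m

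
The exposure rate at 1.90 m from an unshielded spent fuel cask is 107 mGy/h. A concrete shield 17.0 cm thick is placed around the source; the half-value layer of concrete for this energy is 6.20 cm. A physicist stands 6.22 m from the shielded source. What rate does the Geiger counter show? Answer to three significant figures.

Distance alone: (1.90/6.22)² = 0.09331, so 107 × 0.09331 = 9.984 mGy/h.
Shield: 17.0/6.20 = 2.742 half-value layers → attenuation 2^(−2.742) = 0.1495.
Combined: 9.984 × 0.1495 = 1.493 mGy/h.

1.49 mGy/h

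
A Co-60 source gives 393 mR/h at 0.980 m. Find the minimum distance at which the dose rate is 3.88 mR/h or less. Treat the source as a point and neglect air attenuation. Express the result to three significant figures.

Since intensity falls as 1/r², d₂ = d₁·√(I₁/I₂).
I₁/I₂ = 393/3.88 = 101.3, so d₂ = 0.980 × √101.3 = 9.863 m.

9.86 m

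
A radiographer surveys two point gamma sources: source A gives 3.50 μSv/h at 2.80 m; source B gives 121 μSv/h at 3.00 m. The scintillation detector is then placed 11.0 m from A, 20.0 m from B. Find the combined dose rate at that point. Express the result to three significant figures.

2.95 μSv/h

By superposition, sum each source's inverse-square contribution:
A: 3.50 × (2.80/11.0)² = 0.2268 μSv/h
B: 121 × (3.00/20.0)² = 2.722 μSv/h
Total = 0.2268 + 2.722 = 2.949 μSv/h.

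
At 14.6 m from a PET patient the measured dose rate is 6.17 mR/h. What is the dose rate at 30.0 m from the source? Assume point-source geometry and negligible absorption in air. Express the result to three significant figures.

1.46 mR/h

Since intensity falls as 1/r², scaling from 14.6 m to 30.0 m:
6.17 × (14.6/30.0)² = 6.17 × 0.2368 = 1.461 mR/h.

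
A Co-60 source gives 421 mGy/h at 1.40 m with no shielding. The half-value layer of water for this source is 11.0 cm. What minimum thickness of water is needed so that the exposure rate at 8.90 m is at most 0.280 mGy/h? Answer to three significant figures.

At 8.90 m, distance alone gives (1.40/8.90)² = 0.02474, so 421 × 0.02474 = 10.42 mGy/h.
Further attenuation needed: 10.42/0.280 = 37.21.
n = log₂(37.21) = 5.218 half-value layers.
Thickness = 5.218 × 11.0 cm = 57.40 cm.

57.4 cm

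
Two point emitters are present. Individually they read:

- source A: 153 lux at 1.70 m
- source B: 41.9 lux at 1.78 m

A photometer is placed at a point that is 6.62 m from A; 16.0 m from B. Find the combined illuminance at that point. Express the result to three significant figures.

10.6 lux

Each source contributes Iᵢ·(dᵢ/rᵢ)²; contributions add.
A: 153 × (1.70/6.62)² = 10.09 lux
B: 41.9 × (1.78/16.0)² = 0.5186 lux
Total = 10.09 + 0.5186 = 10.61 lux.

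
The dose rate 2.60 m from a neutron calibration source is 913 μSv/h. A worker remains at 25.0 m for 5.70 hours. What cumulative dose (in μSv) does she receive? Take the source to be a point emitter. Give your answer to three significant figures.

56.3 μSv

Applying the 1/r² law, rate at 25.0 m:
913 × (2.60/25.0)² = 913 × 0.01082 = 9.879 μSv/h.
Dose = rate × time = 9.879 μSv/h × 5.700 h = 56.31 μSv.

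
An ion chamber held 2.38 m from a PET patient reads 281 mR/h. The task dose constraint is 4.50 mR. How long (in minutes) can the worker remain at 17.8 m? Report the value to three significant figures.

Using I₁d₁² = I₂d₂², rate at 17.8 m:
281 × (2.38/17.8)² = 281 × 0.01788 = 5.024 mR/h.
Stay time = 4.50 mR ÷ 5.024 mR/h = 0.8957 h = 53.74 min.

53.7 min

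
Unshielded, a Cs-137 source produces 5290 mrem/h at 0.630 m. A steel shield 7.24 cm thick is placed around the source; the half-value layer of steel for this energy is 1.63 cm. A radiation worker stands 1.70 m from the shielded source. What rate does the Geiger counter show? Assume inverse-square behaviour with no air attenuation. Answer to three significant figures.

Distance alone: 5290 × (0.630/1.70)² = 5290 × 0.1373 = 726.3 mrem/h.
Shield: 7.24/1.63 = 4.442 half-value layers → attenuation 2^(−4.442) = 0.04601.
Combined: 726.3 × 0.04601 = 33.42 mrem/h.

33.4 mrem/h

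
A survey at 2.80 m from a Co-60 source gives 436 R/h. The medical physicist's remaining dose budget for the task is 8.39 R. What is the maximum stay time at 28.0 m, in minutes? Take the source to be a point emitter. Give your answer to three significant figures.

By the inverse-square law, rate at 28.0 m:
(2.80/28.0)² = 0.01000, so 436 × 0.01000 = 4.360 R/h.
Stay time = 8.39 R ÷ 4.360 R/h = 1.924 h = 115.4 min.

115 min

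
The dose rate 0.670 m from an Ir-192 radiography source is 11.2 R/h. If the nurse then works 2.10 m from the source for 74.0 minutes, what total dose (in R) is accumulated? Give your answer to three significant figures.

Since intensity falls as 1/r², rate at 2.10 m:
11.2 × (0.670/2.10)² = 11.2 × 0.1018 = 1.140 R/h.
Dose = rate × time = 1.140 R/h × 1.233 h = 1.406 R.

1.41 R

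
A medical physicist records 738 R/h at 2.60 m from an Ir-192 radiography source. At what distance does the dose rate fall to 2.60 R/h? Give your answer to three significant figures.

Applying the 1/r² law, d₂ = d₁·√(I₁/I₂).
I₁/I₂ = 738/2.60 = 283.8, so d₂ = 2.60 × √283.8 = 43.80 m.

43.8 m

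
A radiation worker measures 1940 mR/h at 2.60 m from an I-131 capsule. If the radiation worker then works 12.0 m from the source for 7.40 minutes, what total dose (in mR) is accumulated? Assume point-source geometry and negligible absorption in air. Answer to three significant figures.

Applying the 1/r² law, rate at 12.0 m:
1940 × (2.60/12.0)² = 1940 × 0.04694 = 91.06 mR/h.
Dose = rate × time = 91.06 mR/h × 0.1233 h = 11.23 mR.

11.2 mR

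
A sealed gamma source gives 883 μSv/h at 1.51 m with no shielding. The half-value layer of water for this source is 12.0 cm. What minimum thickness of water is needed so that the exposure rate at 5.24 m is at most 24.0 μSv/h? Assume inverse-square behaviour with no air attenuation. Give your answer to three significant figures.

At 5.24 m, distance alone gives 883 × (1.51/5.24)² = 883 × 0.08304 = 73.32 μSv/h.
Further attenuation needed: 73.32/24.0 = 3.055.
n = log₂(3.055) = 1.611 half-value layers.
Thickness = 1.611 × 12.0 cm = 19.33 cm.

19.3 cm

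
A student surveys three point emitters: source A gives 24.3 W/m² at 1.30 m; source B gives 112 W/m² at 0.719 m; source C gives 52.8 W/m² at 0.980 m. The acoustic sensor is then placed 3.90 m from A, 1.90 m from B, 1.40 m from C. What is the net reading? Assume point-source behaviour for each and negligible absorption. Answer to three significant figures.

44.6 W/m²

By superposition, sum each source's inverse-square contribution:
A: 24.3 × (1.30/3.90)² = 2.700 W/m²
B: 112 × (0.719/1.90)² = 16.04 W/m²
C: 52.8 × (0.980/1.40)² = 25.87 W/m²
Total = 2.700 + 16.04 + 25.87 = 44.61 W/m².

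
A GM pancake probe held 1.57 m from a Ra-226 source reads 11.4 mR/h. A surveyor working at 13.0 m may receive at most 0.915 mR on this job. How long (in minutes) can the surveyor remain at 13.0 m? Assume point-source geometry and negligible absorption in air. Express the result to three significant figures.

Using I₁d₁² = I₂d₂², rate at 13.0 m:
11.4 × (1.57/13.0)² = 11.4 × 0.01459 = 0.1663 mR/h.
Stay time = 0.915 mR ÷ 0.1663 mR/h = 5.502 h = 330.1 min.

330 min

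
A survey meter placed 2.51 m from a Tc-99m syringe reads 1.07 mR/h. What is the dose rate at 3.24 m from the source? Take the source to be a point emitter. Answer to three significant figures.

0.642 mR/h

Using I₁d₁² = I₂d₂², scaling from 2.51 m to 3.24 m:
(2.51/3.24)² = 0.6001, so 1.07 × 0.6001 = 0.6421 mR/h.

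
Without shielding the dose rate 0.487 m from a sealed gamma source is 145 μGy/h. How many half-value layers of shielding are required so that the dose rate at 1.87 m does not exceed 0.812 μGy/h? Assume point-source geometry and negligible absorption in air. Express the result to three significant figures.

3.60 half-value layers

At 1.87 m, distance alone gives 145 × (0.487/1.87)² = 145 × 0.06782 = 9.834 μGy/h.
Further attenuation needed: 9.834/0.812 = 12.11.
n = log₂(12.11) = 3.598 half-value layers.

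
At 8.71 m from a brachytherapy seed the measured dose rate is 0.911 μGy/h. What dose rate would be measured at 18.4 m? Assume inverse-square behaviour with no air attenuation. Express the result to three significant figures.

0.204 μGy/h

By the inverse-square law, scaling from 8.71 m to 18.4 m:
(8.71/18.4)² = 0.2241, so 0.911 × 0.2241 = 0.2042 μGy/h.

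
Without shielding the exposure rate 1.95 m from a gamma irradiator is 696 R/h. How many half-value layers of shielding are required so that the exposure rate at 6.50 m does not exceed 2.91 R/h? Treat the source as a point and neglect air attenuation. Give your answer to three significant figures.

At 6.50 m, distance alone gives 696 × (1.95/6.50)² = 696 × 0.09000 = 62.64 R/h.
Further attenuation needed: 62.64/2.91 = 21.53.
n = log₂(21.53) = 4.428 half-value layers.

4.43 half-value layers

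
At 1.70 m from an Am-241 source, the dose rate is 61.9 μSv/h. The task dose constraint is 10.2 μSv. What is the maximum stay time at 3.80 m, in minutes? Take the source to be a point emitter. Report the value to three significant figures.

Intensity scales as (d₁/d₂)², so rate at 3.80 m:
61.9 × (1.70/3.80)² = 61.9 × 0.2001 = 12.39 μSv/h.
Stay time = 10.2 μSv ÷ 12.39 μSv/h = 0.8232 h = 49.39 min.

49.4 min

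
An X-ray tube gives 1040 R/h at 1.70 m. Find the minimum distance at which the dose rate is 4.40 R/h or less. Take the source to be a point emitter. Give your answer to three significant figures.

26.1 m

By the inverse-square law, d₂ = d₁·√(I₁/I₂).
I₁/I₂ = 1040/4.40 = 236.4, so d₂ = 1.70 × √236.4 = 26.14 m.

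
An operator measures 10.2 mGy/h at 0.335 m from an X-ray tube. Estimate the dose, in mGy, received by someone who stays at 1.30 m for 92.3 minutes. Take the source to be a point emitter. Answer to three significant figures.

1.04 mGy

By the inverse-square law, rate at 1.30 m:
10.2 × (0.335/1.30)² = 10.2 × 0.06641 = 0.6774 mGy/h.
Dose = rate × time = 0.6774 mGy/h × 1.538 h = 1.042 mGy.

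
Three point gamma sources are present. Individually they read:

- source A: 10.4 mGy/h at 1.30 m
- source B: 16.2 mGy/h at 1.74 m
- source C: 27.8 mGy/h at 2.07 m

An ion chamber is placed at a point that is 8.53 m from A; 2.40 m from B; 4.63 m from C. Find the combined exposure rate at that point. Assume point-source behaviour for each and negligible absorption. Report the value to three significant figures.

By superposition, sum each source's inverse-square contribution:
A: 10.4 × (1.30/8.53)² = 0.2416 mGy/h
B: 16.2 × (1.74/2.40)² = 8.515 mGy/h
C: 27.8 × (2.07/4.63)² = 5.557 mGy/h
Total = 0.2416 + 8.515 + 5.557 = 14.31 mGy/h.

14.3 mGy/h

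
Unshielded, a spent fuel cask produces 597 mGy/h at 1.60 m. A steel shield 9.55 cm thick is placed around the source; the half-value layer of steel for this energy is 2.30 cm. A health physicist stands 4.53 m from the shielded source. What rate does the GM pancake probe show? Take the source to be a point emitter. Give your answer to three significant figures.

Distance alone: 597 × (1.60/4.53)² = 597 × 0.1248 = 74.51 mGy/h.
Shield: 9.55/2.30 = 4.152 half-value layers → attenuation 2^(−4.152) = 0.05625.
Combined: 74.51 × 0.05625 = 4.191 mGy/h.

4.19 mGy/h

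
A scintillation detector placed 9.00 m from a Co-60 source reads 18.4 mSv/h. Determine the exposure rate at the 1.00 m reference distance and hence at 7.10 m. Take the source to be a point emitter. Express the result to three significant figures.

1490 mSv/h; 29.6 mSv/h

Since intensity falls as 1/r²,
At 1.00 m: 18.4 × (9.00/1.00)² = 18.4 × 81.00 = 1490 mSv/h
At 7.10 m: 1490 × (1.00/7.10)² = 1490 × 0.01984 = 29.56 mSv/h.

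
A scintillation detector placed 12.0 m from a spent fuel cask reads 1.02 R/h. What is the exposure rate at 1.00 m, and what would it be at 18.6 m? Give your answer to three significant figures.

Intensity scales as (d₁/d₂)², so
At 1.00 m: 1.02 × (12.0/1.00)² = 1.02 × 144.0 = 146.9 R/h
At 18.6 m: (1.00/18.6)² = 0.002891, so 146.9 × 0.002891 = 0.4247 R/h.

147 R/h; 0.425 R/h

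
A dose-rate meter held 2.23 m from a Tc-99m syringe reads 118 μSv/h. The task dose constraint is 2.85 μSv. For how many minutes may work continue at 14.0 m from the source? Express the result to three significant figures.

57.1 min

Intensity scales as (d₁/d₂)², so rate at 14.0 m:
118 × (2.23/14.0)² = 118 × 0.02537 = 2.994 μSv/h.
Stay time = 2.85 μSv ÷ 2.994 μSv/h = 0.9519 h = 57.11 min.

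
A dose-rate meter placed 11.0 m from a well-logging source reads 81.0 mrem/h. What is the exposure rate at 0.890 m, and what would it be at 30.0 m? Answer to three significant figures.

By the inverse-square law,
At 0.890 m: (11.0/0.890)² = 152.8, so 81.0 × 152.8 = 12380 mrem/h
At 30.0 m: (0.890/30.0)² = 0.0008801, so 12380 × 0.0008801 = 10.90 mrem/h.

12400 mrem/h; 10.9 mrem/h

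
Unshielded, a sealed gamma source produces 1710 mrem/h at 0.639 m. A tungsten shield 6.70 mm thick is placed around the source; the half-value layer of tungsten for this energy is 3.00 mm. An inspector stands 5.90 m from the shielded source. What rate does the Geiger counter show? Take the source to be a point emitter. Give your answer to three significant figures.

Distance alone: 1710 × (0.639/5.90)² = 1710 × 0.01173 = 20.06 mrem/h.
Shield: 6.70/3.00 = 2.233 half-value layers → attenuation 2^(−2.233) = 0.2127.
Combined: 20.06 × 0.2127 = 4.267 mrem/h.

4.27 mrem/h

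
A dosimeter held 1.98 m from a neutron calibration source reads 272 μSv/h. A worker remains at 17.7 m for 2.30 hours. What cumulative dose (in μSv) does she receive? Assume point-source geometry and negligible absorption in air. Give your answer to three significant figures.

By the inverse-square law, rate at 17.7 m:
272 × (1.98/17.7)² = 272 × 0.01251 = 3.403 μSv/h.
Dose = rate × time = 3.403 μSv/h × 2.300 h = 7.827 μSv.

7.83 μSv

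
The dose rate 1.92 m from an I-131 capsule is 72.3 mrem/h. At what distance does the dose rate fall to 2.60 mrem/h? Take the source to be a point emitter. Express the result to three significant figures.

Since intensity falls as 1/r², d₂ = d₁·√(I₁/I₂).
I₁/I₂ = 72.3/2.60 = 27.81, so d₂ = 1.92 × √27.81 = 10.13 m.

10.1 m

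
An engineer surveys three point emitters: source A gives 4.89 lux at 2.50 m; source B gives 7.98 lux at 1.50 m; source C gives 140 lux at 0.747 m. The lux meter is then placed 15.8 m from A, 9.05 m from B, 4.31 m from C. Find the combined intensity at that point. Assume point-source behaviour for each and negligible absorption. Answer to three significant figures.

4.55 lux

By superposition, sum each source's inverse-square contribution:
A: 4.89 × (2.50/15.8)² = 0.1224 lux
B: 7.98 × (1.50/9.05)² = 0.2192 lux
C: 140 × (0.747/4.31)² = 4.205 lux
Total = 0.1224 + 0.2192 + 4.205 = 4.547 lux.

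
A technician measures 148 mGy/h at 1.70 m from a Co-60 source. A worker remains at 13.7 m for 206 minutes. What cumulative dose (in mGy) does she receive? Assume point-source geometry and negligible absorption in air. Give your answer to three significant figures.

7.82 mGy

Using I₁d₁² = I₂d₂², rate at 13.7 m:
148 × (1.70/13.7)² = 148 × 0.01540 = 2.279 mGy/h.
Dose = rate × time = 2.279 mGy/h × 3.433 h = 7.824 mGy.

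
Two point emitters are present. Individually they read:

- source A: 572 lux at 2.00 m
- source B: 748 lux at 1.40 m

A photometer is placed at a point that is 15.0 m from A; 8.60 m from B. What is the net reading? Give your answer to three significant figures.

30.0 lux

Each source contributes Iᵢ·(dᵢ/rᵢ)²; contributions add.
A: 572 × (2.00/15.0)² = 10.17 lux
B: 748 × (1.40/8.60)² = 19.82 lux
Total = 10.17 + 19.82 = 29.99 lux.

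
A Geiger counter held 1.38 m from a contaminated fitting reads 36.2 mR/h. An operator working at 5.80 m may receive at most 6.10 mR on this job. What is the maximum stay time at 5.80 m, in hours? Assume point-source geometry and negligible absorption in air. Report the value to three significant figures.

2.98 h

Applying the 1/r² law, rate at 5.80 m:
(1.38/5.80)² = 0.05661, so 36.2 × 0.05661 = 2.049 mR/h.
Stay time = 6.10 mR ÷ 2.049 mR/h = 2.977 h.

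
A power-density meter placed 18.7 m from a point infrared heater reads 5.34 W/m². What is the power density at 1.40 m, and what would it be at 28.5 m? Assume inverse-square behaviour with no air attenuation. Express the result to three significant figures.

953 W/m²; 2.30 W/m²

Since intensity falls as 1/r²,
At 1.40 m: (18.7/1.40)² = 178.4, so 5.34 × 178.4 = 952.7 W/m²
At 28.5 m: 952.7 × (1.40/28.5)² = 952.7 × 0.002413 = 2.299 W/m².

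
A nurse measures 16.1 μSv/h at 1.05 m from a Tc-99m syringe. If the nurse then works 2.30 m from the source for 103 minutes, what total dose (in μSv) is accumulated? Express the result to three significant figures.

5.76 μSv

By the inverse-square law, rate at 2.30 m:
16.1 × (1.05/2.30)² = 16.1 × 0.2084 = 3.355 μSv/h.
Dose = rate × time = 3.355 μSv/h × 1.717 h = 5.761 μSv.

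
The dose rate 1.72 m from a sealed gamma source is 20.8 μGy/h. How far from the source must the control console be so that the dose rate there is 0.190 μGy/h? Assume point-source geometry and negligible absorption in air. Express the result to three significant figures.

18.0 m

Using I₁d₁² = I₂d₂², d₂ = d₁·√(I₁/I₂).
I₁/I₂ = 20.8/0.190 = 109.5, so d₂ = 1.72 × √109.5 = 18.00 m.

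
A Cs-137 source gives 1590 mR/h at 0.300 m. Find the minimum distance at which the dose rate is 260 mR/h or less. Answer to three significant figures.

0.742 m

Using I₁d₁² = I₂d₂², d₂ = d₁·√(I₁/I₂).
I₁/I₂ = 1590/260 = 6.115, so d₂ = 0.300 × √6.115 = 0.7419 m.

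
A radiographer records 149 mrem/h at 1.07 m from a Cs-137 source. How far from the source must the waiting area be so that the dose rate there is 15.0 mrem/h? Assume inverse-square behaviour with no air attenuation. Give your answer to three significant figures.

By the inverse-square law, d₂ = d₁·√(I₁/I₂).
I₁/I₂ = 149/15.0 = 9.933, so d₂ = 1.07 × √9.933 = 3.372 m.

3.37 m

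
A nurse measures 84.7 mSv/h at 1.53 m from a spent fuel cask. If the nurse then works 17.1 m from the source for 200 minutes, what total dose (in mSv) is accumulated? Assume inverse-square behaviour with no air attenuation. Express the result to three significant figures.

Using I₁d₁² = I₂d₂², rate at 17.1 m:
84.7 × (1.53/17.1)² = 84.7 × 0.008006 = 0.6781 mSv/h.
Dose = rate × time = 0.6781 mSv/h × 3.333 h = 2.260 mSv.

2.26 mSv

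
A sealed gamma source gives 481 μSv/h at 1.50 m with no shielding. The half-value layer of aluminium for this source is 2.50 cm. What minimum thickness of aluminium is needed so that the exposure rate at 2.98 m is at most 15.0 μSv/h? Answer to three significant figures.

7.56 cm

At 2.98 m, distance alone gives 481 × (1.50/2.98)² = 481 × 0.2534 = 121.9 μSv/h.
Further attenuation needed: 121.9/15.0 = 8.127.
n = log₂(8.127) = 3.023 half-value layers.
Thickness = 3.023 × 2.50 cm = 7.558 cm.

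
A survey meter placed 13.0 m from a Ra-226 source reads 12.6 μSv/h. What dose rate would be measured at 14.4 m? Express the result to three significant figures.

10.3 μSv/h

Applying the 1/r² law, scaling from 13.0 m to 14.4 m:
(13.0/14.4)² = 0.8150, so 12.6 × 0.8150 = 10.27 μSv/h.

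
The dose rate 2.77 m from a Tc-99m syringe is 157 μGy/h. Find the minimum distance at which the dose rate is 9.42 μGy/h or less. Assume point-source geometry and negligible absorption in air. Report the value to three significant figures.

Intensity scales as (d₁/d₂)², so d₂ = d₁·√(I₁/I₂).
I₁/I₂ = 157/9.42 = 16.67, so d₂ = 2.77 × √16.67 = 11.31 m.

11.3 m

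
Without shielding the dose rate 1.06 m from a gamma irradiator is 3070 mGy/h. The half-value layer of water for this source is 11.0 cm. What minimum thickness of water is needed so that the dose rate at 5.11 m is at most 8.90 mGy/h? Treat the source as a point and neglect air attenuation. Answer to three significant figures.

At 5.11 m, distance alone gives (1.06/5.11)² = 0.04303, so 3070 × 0.04303 = 132.1 mGy/h.
Further attenuation needed: 132.1/8.90 = 14.84.
n = log₂(14.84) = 3.891 half-value layers.
Thickness = 3.891 × 11.0 cm = 42.80 cm.

42.8 cm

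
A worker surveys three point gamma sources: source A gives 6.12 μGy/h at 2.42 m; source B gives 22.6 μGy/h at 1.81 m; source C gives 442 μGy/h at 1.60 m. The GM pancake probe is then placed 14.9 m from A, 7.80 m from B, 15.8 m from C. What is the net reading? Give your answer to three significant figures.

Each source contributes Iᵢ·(dᵢ/rᵢ)²; contributions add.
A: 6.12 × (2.42/14.9)² = 0.1614 μGy/h
B: 22.6 × (1.81/7.80)² = 1.217 μGy/h
C: 442 × (1.60/15.8)² = 4.533 μGy/h
Total = 0.1614 + 1.217 + 4.533 = 5.911 μGy/h.

5.91 μGy/h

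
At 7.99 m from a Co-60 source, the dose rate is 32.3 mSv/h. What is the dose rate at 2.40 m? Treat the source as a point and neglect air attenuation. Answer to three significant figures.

358 mSv/h

Applying the 1/r² law, the rate at 2.40 m is
32.3 × (7.99/2.40)² = 32.3 × 11.08 = 357.9 mSv/h.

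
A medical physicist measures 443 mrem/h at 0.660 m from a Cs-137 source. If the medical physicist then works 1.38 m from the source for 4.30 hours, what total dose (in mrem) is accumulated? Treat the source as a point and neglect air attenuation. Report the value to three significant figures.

Applying the 1/r² law, rate at 1.38 m:
443 × (0.660/1.38)² = 443 × 0.2287 = 101.3 mrem/h.
Dose = rate × time = 101.3 mrem/h × 4.300 h = 435.6 mrem.

436 mrem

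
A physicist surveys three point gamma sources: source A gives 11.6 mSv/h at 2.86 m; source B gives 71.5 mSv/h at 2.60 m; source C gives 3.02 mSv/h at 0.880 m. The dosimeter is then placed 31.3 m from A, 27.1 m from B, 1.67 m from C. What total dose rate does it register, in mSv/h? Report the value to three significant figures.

1.59 mSv/h

By superposition, sum each source's inverse-square contribution:
A: 11.6 × (2.86/31.3)² = 0.09685 mSv/h
B: 71.5 × (2.60/27.1)² = 0.6581 mSv/h
C: 3.02 × (0.880/1.67)² = 0.8386 mSv/h
Total = 0.09685 + 0.6581 + 0.8386 = 1.594 mSv/h.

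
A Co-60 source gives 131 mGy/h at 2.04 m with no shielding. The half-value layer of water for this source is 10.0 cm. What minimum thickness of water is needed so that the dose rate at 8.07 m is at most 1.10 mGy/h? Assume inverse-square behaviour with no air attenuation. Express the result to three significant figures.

29.3 cm

At 8.07 m, distance alone gives (2.04/8.07)² = 0.06390, so 131 × 0.06390 = 8.371 mGy/h.
Further attenuation needed: 8.371/1.10 = 7.610.
n = log₂(7.610) = 2.928 half-value layers.
Thickness = 2.928 × 10.0 cm = 29.28 cm.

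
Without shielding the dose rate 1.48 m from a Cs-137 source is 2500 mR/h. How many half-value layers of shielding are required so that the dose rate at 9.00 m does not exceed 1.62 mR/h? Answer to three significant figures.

5.38 half-value layers

At 9.00 m, distance alone gives (1.48/9.00)² = 0.02704, so 2500 × 0.02704 = 67.60 mR/h.
Further attenuation needed: 67.60/1.62 = 41.73.
n = log₂(41.73) = 5.383 half-value layers.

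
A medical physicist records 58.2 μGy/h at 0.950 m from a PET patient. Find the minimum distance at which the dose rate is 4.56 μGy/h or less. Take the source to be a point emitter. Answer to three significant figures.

Using I₁d₁² = I₂d₂², d₂ = d₁·√(I₁/I₂).
I₁/I₂ = 58.2/4.56 = 12.76, so d₂ = 0.950 × √12.76 = 3.394 m.

3.39 m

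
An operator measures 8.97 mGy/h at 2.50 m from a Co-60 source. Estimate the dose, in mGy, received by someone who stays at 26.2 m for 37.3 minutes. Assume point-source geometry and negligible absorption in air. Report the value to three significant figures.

Using I₁d₁² = I₂d₂², rate at 26.2 m:
8.97 × (2.50/26.2)² = 8.97 × 0.009105 = 0.08167 mGy/h.
Dose = rate × time = 0.08167 mGy/h × 0.6217 h = 0.05077 mGy.

0.0508 mGy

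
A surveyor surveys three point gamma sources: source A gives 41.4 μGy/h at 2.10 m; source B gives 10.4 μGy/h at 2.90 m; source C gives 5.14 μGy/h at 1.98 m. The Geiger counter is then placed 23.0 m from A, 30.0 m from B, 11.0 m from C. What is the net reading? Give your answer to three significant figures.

Each source contributes Iᵢ·(dᵢ/rᵢ)²; contributions add.
A: 41.4 × (2.10/23.0)² = 0.3451 μGy/h
B: 10.4 × (2.90/30.0)² = 0.09718 μGy/h
C: 5.14 × (1.98/11.0)² = 0.1665 μGy/h
Total = 0.3451 + 0.09718 + 0.1665 = 0.6088 μGy/h.

0.609 μGy/h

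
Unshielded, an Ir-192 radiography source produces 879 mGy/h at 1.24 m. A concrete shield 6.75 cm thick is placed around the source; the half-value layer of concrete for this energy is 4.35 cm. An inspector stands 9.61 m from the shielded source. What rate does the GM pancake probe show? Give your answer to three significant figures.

Distance alone: 879 × (1.24/9.61)² = 879 × 0.01665 = 14.64 mGy/h.
Shield: 6.75/4.35 = 1.552 half-value layers → attenuation 2^(−1.552) = 0.3410.
Combined: 14.64 × 0.3410 = 4.992 mGy/h.

4.99 mGy/h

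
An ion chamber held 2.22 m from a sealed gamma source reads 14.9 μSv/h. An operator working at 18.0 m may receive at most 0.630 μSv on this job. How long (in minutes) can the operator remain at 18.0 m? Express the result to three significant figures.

167 min

By the inverse-square law, rate at 18.0 m:
(2.22/18.0)² = 0.01521, so 14.9 × 0.01521 = 0.2266 μSv/h.
Stay time = 0.630 μSv ÷ 0.2266 μSv/h = 2.780 h = 166.8 min.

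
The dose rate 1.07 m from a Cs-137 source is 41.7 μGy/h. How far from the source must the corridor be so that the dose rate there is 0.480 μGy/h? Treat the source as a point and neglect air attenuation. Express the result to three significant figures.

Intensity scales as (d₁/d₂)², so d₂ = d₁·√(I₁/I₂).
I₁/I₂ = 41.7/0.480 = 86.88, so d₂ = 1.07 × √86.88 = 9.973 m.

9.97 m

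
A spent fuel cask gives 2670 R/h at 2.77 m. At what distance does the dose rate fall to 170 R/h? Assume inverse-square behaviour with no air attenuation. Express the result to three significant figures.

11.0 m

By the inverse-square law, d₂ = d₁·√(I₁/I₂).
I₁/I₂ = 2670/170 = 15.71, so d₂ = 2.77 × √15.71 = 10.98 m.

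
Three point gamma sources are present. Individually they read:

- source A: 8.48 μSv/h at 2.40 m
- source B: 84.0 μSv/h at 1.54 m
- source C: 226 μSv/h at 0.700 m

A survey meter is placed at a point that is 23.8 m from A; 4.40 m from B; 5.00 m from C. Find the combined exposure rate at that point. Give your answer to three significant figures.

14.8 μSv/h

By superposition, sum each source's inverse-square contribution:
A: 8.48 × (2.40/23.8)² = 0.08623 μSv/h
B: 84.0 × (1.54/4.40)² = 10.29 μSv/h
C: 226 × (0.700/5.00)² = 4.430 μSv/h
Total = 0.08623 + 10.29 + 4.430 = 14.81 μSv/h.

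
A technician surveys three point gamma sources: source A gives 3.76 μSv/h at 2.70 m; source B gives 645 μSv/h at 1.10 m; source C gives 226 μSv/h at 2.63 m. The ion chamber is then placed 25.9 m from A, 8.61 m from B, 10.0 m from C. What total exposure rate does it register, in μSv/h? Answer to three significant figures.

Each source contributes Iᵢ·(dᵢ/rᵢ)²; contributions add.
A: 3.76 × (2.70/25.9)² = 0.04086 μSv/h
B: 645 × (1.10/8.61)² = 10.53 μSv/h
C: 226 × (2.63/10.0)² = 15.63 μSv/h
Total = 0.04086 + 10.53 + 15.63 = 26.20 μSv/h.

26.2 μSv/h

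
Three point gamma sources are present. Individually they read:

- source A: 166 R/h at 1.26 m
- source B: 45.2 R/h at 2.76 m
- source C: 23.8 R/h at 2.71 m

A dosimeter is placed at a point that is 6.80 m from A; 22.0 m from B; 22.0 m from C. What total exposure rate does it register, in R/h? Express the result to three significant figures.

6.77 R/h

Each source contributes Iᵢ·(dᵢ/rᵢ)²; contributions add.
A: 166 × (1.26/6.80)² = 5.699 R/h
B: 45.2 × (2.76/22.0)² = 0.7114 R/h
C: 23.8 × (2.71/22.0)² = 0.3611 R/h
Total = 5.699 + 0.7114 + 0.3611 = 6.771 R/h.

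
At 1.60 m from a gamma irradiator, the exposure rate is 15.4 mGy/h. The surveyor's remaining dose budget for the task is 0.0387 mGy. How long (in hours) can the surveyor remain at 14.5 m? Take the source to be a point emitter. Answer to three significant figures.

Applying the 1/r² law, rate at 14.5 m:
(1.60/14.5)² = 0.01218, so 15.4 × 0.01218 = 0.1876 mGy/h.
Stay time = 0.0387 mGy ÷ 0.1876 mGy/h = 0.2063 h.

0.206 h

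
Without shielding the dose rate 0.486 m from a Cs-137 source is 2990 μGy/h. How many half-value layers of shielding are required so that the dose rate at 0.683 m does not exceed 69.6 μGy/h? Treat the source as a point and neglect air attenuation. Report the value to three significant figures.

4.44 half-value layers

At 0.683 m, distance alone gives 2990 × (0.486/0.683)² = 2990 × 0.5063 = 1514 μGy/h.
Further attenuation needed: 1514/69.6 = 21.75.
n = log₂(21.75) = 4.443 half-value layers.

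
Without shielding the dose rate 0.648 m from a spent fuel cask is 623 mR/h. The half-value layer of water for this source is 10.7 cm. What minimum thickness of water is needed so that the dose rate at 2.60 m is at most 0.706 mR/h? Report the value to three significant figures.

61.8 cm

At 2.60 m, distance alone gives 623 × (0.648/2.60)² = 623 × 0.06212 = 38.70 mR/h.
Further attenuation needed: 38.70/0.706 = 54.82.
n = log₂(54.82) = 5.777 half-value layers.
Thickness = 5.777 × 10.7 cm = 61.81 cm.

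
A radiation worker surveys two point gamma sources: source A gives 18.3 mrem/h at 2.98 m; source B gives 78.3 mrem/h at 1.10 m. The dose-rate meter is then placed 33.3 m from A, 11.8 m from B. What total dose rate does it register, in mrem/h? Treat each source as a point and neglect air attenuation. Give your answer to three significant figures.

0.827 mrem/h

Each source contributes Iᵢ·(dᵢ/rᵢ)²; contributions add.
A: 18.3 × (2.98/33.3)² = 0.1466 mrem/h
B: 78.3 × (1.10/11.8)² = 0.6804 mrem/h
Total = 0.1466 + 0.6804 = 0.8270 mrem/h.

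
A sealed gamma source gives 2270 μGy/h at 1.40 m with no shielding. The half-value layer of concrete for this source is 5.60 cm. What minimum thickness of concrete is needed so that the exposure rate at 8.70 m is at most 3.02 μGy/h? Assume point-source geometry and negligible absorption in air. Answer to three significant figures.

24.0 cm

At 8.70 m, distance alone gives (1.40/8.70)² = 0.02590, so 2270 × 0.02590 = 58.79 μGy/h.
Further attenuation needed: 58.79/3.02 = 19.47.
n = log₂(19.47) = 4.283 half-value layers.
Thickness = 4.283 × 5.60 cm = 23.98 cm.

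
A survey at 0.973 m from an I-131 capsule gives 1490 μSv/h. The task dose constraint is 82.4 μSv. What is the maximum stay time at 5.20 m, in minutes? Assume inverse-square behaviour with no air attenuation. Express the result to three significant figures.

By the inverse-square law, rate at 5.20 m:
(0.973/5.20)² = 0.03501, so 1490 × 0.03501 = 52.16 μSv/h.
Stay time = 82.4 μSv ÷ 52.16 μSv/h = 1.580 h = 94.80 min.

94.8 min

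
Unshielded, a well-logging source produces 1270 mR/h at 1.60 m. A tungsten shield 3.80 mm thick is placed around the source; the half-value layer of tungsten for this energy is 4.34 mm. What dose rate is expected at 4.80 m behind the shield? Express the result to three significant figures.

76.9 mR/h

Distance alone: (1.60/4.80)² = 0.1111, so 1270 × 0.1111 = 141.1 mR/h.
Shield: 3.80/4.34 = 0.8756 half-value layers → attenuation 2^(−0.8756) = 0.5450.
Combined: 141.1 × 0.5450 = 76.90 mR/h.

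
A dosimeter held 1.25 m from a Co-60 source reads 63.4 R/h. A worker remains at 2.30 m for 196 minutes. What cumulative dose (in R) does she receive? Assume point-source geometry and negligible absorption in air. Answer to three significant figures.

Applying the 1/r² law, rate at 2.30 m:
(1.25/2.30)² = 0.2954, so 63.4 × 0.2954 = 18.73 R/h.
Dose = rate × time = 18.73 R/h × 3.267 h = 61.19 R.

61.2 R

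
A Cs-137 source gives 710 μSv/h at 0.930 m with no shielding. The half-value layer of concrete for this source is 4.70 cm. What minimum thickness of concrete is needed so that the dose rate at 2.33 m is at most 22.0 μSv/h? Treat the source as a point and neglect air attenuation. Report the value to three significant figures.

At 2.33 m, distance alone gives 710 × (0.930/2.33)² = 710 × 0.1593 = 113.1 μSv/h.
Further attenuation needed: 113.1/22.0 = 5.141.
n = log₂(5.141) = 2.362 half-value layers.
Thickness = 2.362 × 4.70 cm = 11.10 cm.

11.1 cm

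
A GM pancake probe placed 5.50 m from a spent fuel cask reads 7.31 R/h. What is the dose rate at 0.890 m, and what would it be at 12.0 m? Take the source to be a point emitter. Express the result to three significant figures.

279 R/h; 1.54 R/h

Using I₁d₁² = I₂d₂²,
At 0.890 m: (5.50/0.890)² = 38.19, so 7.31 × 38.19 = 279.2 R/h
At 12.0 m: (0.890/12.0)² = 0.005501, so 279.2 × 0.005501 = 1.536 R/h.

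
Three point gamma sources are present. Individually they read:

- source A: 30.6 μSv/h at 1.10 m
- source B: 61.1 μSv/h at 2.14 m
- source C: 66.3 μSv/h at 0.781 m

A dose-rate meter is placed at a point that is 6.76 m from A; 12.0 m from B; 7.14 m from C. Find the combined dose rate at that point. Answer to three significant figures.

Each source contributes Iᵢ·(dᵢ/rᵢ)²; contributions add.
A: 30.6 × (1.10/6.76)² = 0.8102 μSv/h
B: 61.1 × (2.14/12.0)² = 1.943 μSv/h
C: 66.3 × (0.781/7.14)² = 0.7933 μSv/h
Total = 0.8102 + 1.943 + 0.7933 = 3.546 μSv/h.

3.55 μSv/h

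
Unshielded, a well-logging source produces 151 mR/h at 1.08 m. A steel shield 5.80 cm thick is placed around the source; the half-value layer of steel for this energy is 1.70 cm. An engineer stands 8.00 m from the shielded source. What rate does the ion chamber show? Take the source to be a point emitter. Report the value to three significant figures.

Distance alone: 151 × (1.08/8.00)² = 151 × 0.01823 = 2.753 mR/h.
Shield: 5.80/1.70 = 3.412 half-value layers → attenuation 2^(−3.412) = 0.09395.
Combined: 2.753 × 0.09395 = 0.2586 mR/h.

0.259 mR/h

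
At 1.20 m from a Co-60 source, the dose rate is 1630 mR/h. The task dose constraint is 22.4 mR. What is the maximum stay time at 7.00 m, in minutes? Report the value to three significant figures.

By the inverse-square law, rate at 7.00 m:
1630 × (1.20/7.00)² = 1630 × 0.02939 = 47.91 mR/h.
Stay time = 22.4 mR ÷ 47.91 mR/h = 0.4675 h = 28.05 min.

28.1 min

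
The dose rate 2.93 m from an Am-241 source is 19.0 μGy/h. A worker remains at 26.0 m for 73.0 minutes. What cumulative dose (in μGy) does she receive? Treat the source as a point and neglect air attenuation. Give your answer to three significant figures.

Since intensity falls as 1/r², rate at 26.0 m:
(2.93/26.0)² = 0.01270, so 19.0 × 0.01270 = 0.2413 μGy/h.
Dose = rate × time = 0.2413 μGy/h × 1.217 h = 0.2937 μGy.

0.294 μGy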